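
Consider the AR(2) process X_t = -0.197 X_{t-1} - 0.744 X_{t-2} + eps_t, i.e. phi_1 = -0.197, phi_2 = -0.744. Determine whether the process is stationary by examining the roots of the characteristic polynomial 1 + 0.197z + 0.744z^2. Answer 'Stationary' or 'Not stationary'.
\text{Stationary}

The AR(p) characteristic polynomial is P(z) = 1 + 0.197z + 0.744z^2.
Stationarity requires all roots to lie outside the unit circle, i.e. |z| > 1 for every root.
Set 1 + (0.197) z + (0.744) z^2 = 0, i.e. a z^2 + b z + c = 0 with a = 0.744, b = 0.197, c = 1.
Discriminant D = b^2 - 4ac = (0.197)^2 - 4*(0.744)*1 = 0.038809 - (2.976) = -2.937191.
D < 0, so the roots are the complex-conjugate pair z = (-b +/- i sqrt(-D)) / (2a) = -0.1324 +/- 1.1518i.
For a conjugate pair |z|^2 = z * conj(z) = (product of roots) = c/a = 1/(0.744) = 1.344086, so |z| = sqrt(1.344086) = 1.1593 for both roots.
Moduli of all roots: 1.1593, 1.1593.
All moduli strictly greater than 1? Yes.
Verdict: Stationary.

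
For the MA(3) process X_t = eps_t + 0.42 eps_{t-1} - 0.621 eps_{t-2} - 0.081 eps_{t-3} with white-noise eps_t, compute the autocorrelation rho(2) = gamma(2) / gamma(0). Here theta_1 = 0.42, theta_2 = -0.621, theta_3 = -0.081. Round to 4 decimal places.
\rho(2) = -0.4176

For an MA(q) process with theta_0 = 1, the autocovariance is
  gamma(k) = sigma^2 * sum_{i=0..q-k} theta_i * theta_{i+k},
and rho(k) = gamma(k) / gamma(0). Sigma^2 cancels.
  numerator   = (1)*(-0.621) + (0.42)*(-0.081) = -0.65502.
  denominator = (1)^2 + (0.42)^2 + (-0.621)^2 + (-0.081)^2 = 1.568602.
  rho(2) = -0.65502 / 1.568602 = -0.4176.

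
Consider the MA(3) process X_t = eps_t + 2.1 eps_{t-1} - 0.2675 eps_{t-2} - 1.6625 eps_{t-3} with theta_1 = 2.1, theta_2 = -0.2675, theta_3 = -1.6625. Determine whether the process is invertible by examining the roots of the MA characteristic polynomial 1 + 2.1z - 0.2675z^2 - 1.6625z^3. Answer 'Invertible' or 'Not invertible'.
\text{Not invertible}

The MA(q) characteristic polynomial is P(z) = 1 + 2.1z - 0.2675z^2 - 1.6625z^3.
Invertibility requires all roots to lie outside the unit circle, i.e. |z| > 1 for every root.
Degree 3: look for a simple real root z0 first, then factor out (1 - z/z0) and solve the remaining quadratic.
Testing z0 = -0.8: P(-0.8) = 1 + (2.1)(-0.8) + (-0.2675)(-0.8)^2 + (-1.6625)(-0.8)^3
  = 1 + (-1.68) + (-0.1712) + (0.8512) = 0.  So z_0 = -0.8 is a root, |z_0| = 0.8.
Divide out the factor (1 + 1.25 z) = (1 - z/z0) (since 1/z0 = -1.25):
  P(z) = (1 + 1.25 z)(1 + (0.85) z + (-1.33) z^2)
  [check: z-coef 0.85 - (-1.25) = 2.1; z^2-coef -1.33 - (-1.25)(0.85) = -0.2675; z^3-coef -(-1.25)(-1.33) = -1.6625.]
Remaining roots from the quadratic factor 1 + (0.85) z + (-1.33) z^2:
  Set 1 + (0.85) z + (-1.33) z^2 = 0, i.e. a z^2 + b z + c = 0 with a = -1.33, b = 0.85, c = 1.
  Discriminant D = b^2 - 4ac = (0.85)^2 - 4*(-1.33)*1 = 0.7225 - (-5.32) = 6.0425.
  D >= 0, so the roots are real: z = (-b +/- sqrt(D)) / (2a) = (-0.85 +/- 2.45815) / (-2.66).
    z_1 = (-0.85 + 2.45815) / (-2.66) = -0.6046,   |z_1| = 0.6046.
    z_2 = (-0.85 - 2.45815) / (-2.66) = 1.2437,   |z_2| = 1.2437.
Moduli of all roots: 0.8000, 0.6046, 1.2437.
All moduli strictly greater than 1? No.
Verdict: Not invertible.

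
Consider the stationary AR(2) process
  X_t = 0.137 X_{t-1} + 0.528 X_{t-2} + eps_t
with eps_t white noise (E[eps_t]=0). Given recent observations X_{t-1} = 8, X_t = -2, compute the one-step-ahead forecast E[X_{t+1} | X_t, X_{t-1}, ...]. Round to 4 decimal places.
E[X_{t+1} \mid \mathcal F_t] = 3.9500

For an AR(p) model X_t = c + sum_i phi_i X_{t-i} + eps_t, the
one-step-ahead conditional mean is
  E[X_{t+1} | X_t, ...] = c + sum_i phi_i X_{t+1-i}.
Substitute known values:
  E[X_{t+1} | ...] = (0.137) * (-2) + (0.528) * (8)
                   = 3.9500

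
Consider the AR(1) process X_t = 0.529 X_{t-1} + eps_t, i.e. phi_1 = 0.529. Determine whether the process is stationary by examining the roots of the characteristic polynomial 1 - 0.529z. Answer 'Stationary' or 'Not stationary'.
\text{Stationary}

The AR(p) characteristic polynomial is P(z) = 1 - 0.529z.
Stationarity requires all roots to lie outside the unit circle, i.e. |z| > 1 for every root.
This is linear in z: 1 + (-0.529) z = 0  =>  z = -1/(-0.529) = 1.890359,  |z| = 1.890359.
Moduli of all roots: 1.8904.
All moduli strictly greater than 1? Yes.
Verdict: Stationary.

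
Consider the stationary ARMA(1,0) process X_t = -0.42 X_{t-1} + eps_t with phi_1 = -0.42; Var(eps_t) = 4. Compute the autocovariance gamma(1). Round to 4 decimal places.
\gamma(1) = -2.0398

Multiply the model equation by X_{t-k} and take expectations. With theta_0 = psi_0 = 1 and psi_j the MA(infinity) weights, this gives
  gamma(k) - sum_i phi_i gamma(k-i) = c_k,
  c_k = sigma^2 * sum_{j=k..q} theta_j psi_{j-k}   (c_k = 0 for k > q),
using gamma(-m) = gamma(m).
Pure AR (q = 0): c_0 = sigma^2 = 4, c_k = 0 for k >= 1.
Equations for k = 0 and k = 1 (AR order 1):
  gamma(0) = phi_1 gamma(1) + c_0
  gamma(1) = phi_1 gamma(0) + c_1
Substituting the second into the first: gamma(0) (1 - phi_1^2) = c_0 + phi_1 c_1, so
  gamma(0) = c_0 / (1 - phi_1^2) = 4 / (1 - (-0.42)^2) = 4 / 0.8236 = 4.856727.
  gamma(1) = phi_1 gamma(0) = (-0.42)(4.856727) = -2.039825.
Therefore gamma(1) = -2.0398 (to 4 decimal places).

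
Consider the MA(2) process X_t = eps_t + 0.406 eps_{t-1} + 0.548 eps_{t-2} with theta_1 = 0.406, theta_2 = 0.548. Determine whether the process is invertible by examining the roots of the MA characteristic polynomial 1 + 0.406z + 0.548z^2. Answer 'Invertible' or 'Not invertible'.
\text{Invertible}

The MA(q) characteristic polynomial is P(z) = 1 + 0.406z + 0.548z^2.
Invertibility requires all roots to lie outside the unit circle, i.e. |z| > 1 for every root.
Set 1 + (0.406) z + (0.548) z^2 = 0, i.e. a z^2 + b z + c = 0 with a = 0.548, b = 0.406, c = 1.
Discriminant D = b^2 - 4ac = (0.406)^2 - 4*(0.548)*1 = 0.164836 - (2.192) = -2.027164.
D < 0, so the roots are the complex-conjugate pair z = (-b +/- i sqrt(-D)) / (2a) = -0.3704 +/- 1.2991i.
For a conjugate pair |z|^2 = z * conj(z) = (product of roots) = c/a = 1/(0.548) = 1.824818, so |z| = sqrt(1.824818) = 1.3509 for both roots.
Moduli of all roots: 1.3509, 1.3509.
All moduli strictly greater than 1? Yes.
Verdict: Invertible.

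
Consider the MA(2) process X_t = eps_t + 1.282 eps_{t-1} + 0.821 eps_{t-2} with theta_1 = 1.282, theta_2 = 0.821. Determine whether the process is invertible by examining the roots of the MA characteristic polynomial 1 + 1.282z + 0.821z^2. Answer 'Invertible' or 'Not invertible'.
\text{Invertible}

The MA(q) characteristic polynomial is P(z) = 1 + 1.282z + 0.821z^2.
Invertibility requires all roots to lie outside the unit circle, i.e. |z| > 1 for every root.
Set 1 + (1.282) z + (0.821) z^2 = 0, i.e. a z^2 + b z + c = 0 with a = 0.821, b = 1.282, c = 1.
Discriminant D = b^2 - 4ac = (1.282)^2 - 4*(0.821)*1 = 1.643524 - (3.284) = -1.640476.
D < 0, so the roots are the complex-conjugate pair z = (-b +/- i sqrt(-D)) / (2a) = -0.7808 +/- 0.78i.
For a conjugate pair |z|^2 = z * conj(z) = (product of roots) = c/a = 1/(0.821) = 1.218027, so |z| = sqrt(1.218027) = 1.1036 for both roots.
Moduli of all roots: 1.1036, 1.1036.
All moduli strictly greater than 1? Yes.
Verdict: Invertible.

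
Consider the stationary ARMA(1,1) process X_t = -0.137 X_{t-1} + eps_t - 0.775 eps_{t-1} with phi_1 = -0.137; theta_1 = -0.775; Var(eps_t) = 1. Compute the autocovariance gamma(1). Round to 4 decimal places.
\gamma(1) = -1.0281

Multiply the model equation by X_{t-k} and take expectations. With theta_0 = psi_0 = 1 and psi_j the MA(infinity) weights, this gives
  gamma(k) - sum_i phi_i gamma(k-i) = c_k,
  c_k = sigma^2 * sum_{j=k..q} theta_j psi_{j-k}   (c_k = 0 for k > q),
using gamma(-m) = gamma(m).
psi-weights needed (psi_j = theta_j + sum_i phi_i psi_{j-i}):
  psi_1 = theta_1 + phi_1 = -0.775 + (-0.137) = -0.912
Right-hand sides:
  c_0 = sigma^2 (1 + theta_1 psi_1) = 1 * (1 + (-0.775)(-0.912)) = 1 * 1.7068 = 1.7068
  c_1 = sigma^2 theta_1 = 1 * (-0.775) = -0.775
  c_2 = 0
Equations for k = 0 and k = 1 (AR order 1):
  gamma(0) = phi_1 gamma(1) + c_0
  gamma(1) = phi_1 gamma(0) + c_1
Substituting the second into the first: gamma(0) (1 - phi_1^2) = c_0 + phi_1 c_1, so
  gamma(0) = (c_0 + phi_1 c_1) / (1 - phi_1^2) = (1.7068 + (-0.137)(-0.775)) / (1 - (-0.137)^2) = 1.812975 / 0.981231 = 1.847654.
  gamma(1) = phi_1 gamma(0) + c_1 = (-0.137)(1.847654) + (-0.775) = -1.028129.
Therefore gamma(1) = -1.0281 (to 4 decimal places).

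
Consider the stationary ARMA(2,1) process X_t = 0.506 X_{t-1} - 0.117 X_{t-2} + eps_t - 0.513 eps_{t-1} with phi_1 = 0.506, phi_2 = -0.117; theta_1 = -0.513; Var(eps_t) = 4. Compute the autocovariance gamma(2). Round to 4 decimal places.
\gamma(2) = -0.4724

Multiply the model equation by X_{t-k} and take expectations. With theta_0 = psi_0 = 1 and psi_j the MA(infinity) weights, this gives
  gamma(k) - sum_i phi_i gamma(k-i) = c_k,
  c_k = sigma^2 * sum_{j=k..q} theta_j psi_{j-k}   (c_k = 0 for k > q),
using gamma(-m) = gamma(m).
psi-weights needed (psi_j = theta_j + sum_i phi_i psi_{j-i}):
  psi_1 = theta_1 + phi_1 = -0.513 + (0.506) = -0.007
Right-hand sides:
  c_0 = sigma^2 (1 + theta_1 psi_1) = 4 * (1 + (-0.513)(-0.007)) = 4 * 1.003591 = 4.014364
  c_1 = sigma^2 theta_1 = 4 * (-0.513) = -2.052
  c_2 = 0
Equations for k = 0, 1, 2 (AR order 2, c_2 = 0):
  (E0) gamma(0) = phi_1 gamma(1) + phi_2 gamma(2) + c_0
  (E1) gamma(1) = phi_1 gamma(0) + phi_2 gamma(1) + c_1
  (E2) gamma(2) = phi_1 gamma(1) + phi_2 gamma(0)
From (E1): gamma(1) = A gamma(0) + B with
  A = phi_1 / (1 - phi_2) = 0.506 / 1.117 = 0.452999,   B = c_1 / (1 - phi_2) = -2.052 / 1.117 = -1.837064.
Insert (E2) into (E0): gamma(0) (1 - phi_2^2) = phi_1 (1 + phi_2) gamma(1) + c_0.
  phi_1 (1 + phi_2) = (0.506)(0.883) = 0.446798,   1 - phi_2^2 = 0.986311.
Replace gamma(1) by A gamma(0) + B and collect gamma(0):
  gamma(0) [0.986311 - (0.446798)(0.452999)] = (0.446798)(-1.837064) + 4.014364
  gamma(0) * 0.783912 = 3.193568
  gamma(0) = 3.193568 / 0.783912 = 4.073886.
  gamma(1) = A gamma(0) + B = (0.452999)(4.073886) + (-1.837064) = 0.008403.
  gamma(2) = phi_1 gamma(1) + phi_2 gamma(0) = (0.506)(0.008403) + (-0.117)(4.073886) = -0.472393.
Therefore gamma(2) = -0.4724 (to 4 decimal places).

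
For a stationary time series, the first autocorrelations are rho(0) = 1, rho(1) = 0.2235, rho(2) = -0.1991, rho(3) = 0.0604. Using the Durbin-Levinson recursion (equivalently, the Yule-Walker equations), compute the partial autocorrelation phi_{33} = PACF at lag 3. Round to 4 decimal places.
\phi_{33} = 0.1980

The PACF at lag k is phi_{kk}, the last component of the solution
to the Yule-Walker system G_k phi = r_k where
  (G_k)_{ij} = rho(|i - j|), (r_k)_i = rho(i), i,j = 1..k.
Equivalently, Durbin-Levinson gives phi_{kk} iteratively:
  phi_{11} = rho(1)
  phi_{kk} = [rho(k) - sum_{j=1..k-1} phi_{k-1,j} rho(k-j)]
            / [1 - sum_{j=1..k-1} phi_{k-1,j} rho(j)],
  phi_{k,j} = phi_{k-1,j} - phi_{kk} phi_{k-1,k-j},  j = 1..k-1.
Step k = 1:
  phi_11 = rho(1) = 0.2235.
Step k = 2:
  phi_22 = [rho(2) - phi_11 rho(1)] / [1 - phi_11 rho(1)] = [-0.1991 - (0.2235)(0.2235)] / [1 - (0.2235)(0.2235)]
         = -0.24905225 / 0.95004775 = -0.262147.
  Update: phi_21 = phi_11 - phi_22 phi_11 = 0.2235 - (-0.262147)(0.2235) = 0.28209.
Step k = 3:
  phi_33 = [rho(3) - phi_21 rho(2) - phi_22 rho(1)] / [1 - phi_21 rho(1) - phi_22 rho(2)]
    numerator   = 0.0604 - (0.28209)(-0.1991) - (-0.262147)(0.2235) = 0.17515397
    denominator = 1 - (0.28209)(0.2235) - (-0.262147)(-0.1991) = 0.88475943
  phi_33 = 0.17515397 / 0.88475943 = 0.198.
Therefore phi_{33} = 0.1980.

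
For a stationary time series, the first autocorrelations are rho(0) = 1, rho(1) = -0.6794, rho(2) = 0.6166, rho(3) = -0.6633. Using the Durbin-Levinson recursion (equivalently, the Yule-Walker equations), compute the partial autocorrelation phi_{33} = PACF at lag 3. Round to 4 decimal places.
\phi_{33} = -0.3430

The PACF at lag k is phi_{kk}, the last component of the solution
to the Yule-Walker system G_k phi = r_k where
  (G_k)_{ij} = rho(|i - j|), (r_k)_i = rho(i), i,j = 1..k.
Equivalently, Durbin-Levinson gives phi_{kk} iteratively:
  phi_{11} = rho(1)
  phi_{kk} = [rho(k) - sum_{j=1..k-1} phi_{k-1,j} rho(k-j)]
            / [1 - sum_{j=1..k-1} phi_{k-1,j} rho(j)],
  phi_{k,j} = phi_{k-1,j} - phi_{kk} phi_{k-1,k-j},  j = 1..k-1.
Step k = 1:
  phi_11 = rho(1) = -0.6794.
Step k = 2:
  phi_22 = [rho(2) - phi_11 rho(1)] / [1 - phi_11 rho(1)] = [0.6166 - (-0.6794)(-0.6794)] / [1 - (-0.6794)(-0.6794)]
         = 0.15501564 / 0.53841564 = 0.287911.
  Update: phi_21 = phi_11 - phi_22 phi_11 = -0.6794 - (0.287911)(-0.6794) = -0.483793.
Step k = 3:
  phi_33 = [rho(3) - phi_21 rho(2) - phi_22 rho(1)] / [1 - phi_21 rho(1) - phi_22 rho(2)]
    numerator   = -0.6633 - (-0.483793)(0.6166) - (0.287911)(-0.6794) = -0.16938641
    denominator = 1 - (-0.483793)(-0.6794) - (0.287911)(0.6166) = 0.49378497
  phi_33 = -0.16938641 / 0.49378497 = -0.343.
Therefore phi_{33} = -0.3430.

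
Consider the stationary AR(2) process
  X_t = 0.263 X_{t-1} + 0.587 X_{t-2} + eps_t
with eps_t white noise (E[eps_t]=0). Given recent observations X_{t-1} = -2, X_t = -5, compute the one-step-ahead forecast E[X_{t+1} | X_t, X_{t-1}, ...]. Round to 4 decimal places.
E[X_{t+1} \mid \mathcal F_t] = -2.4890

For an AR(p) model X_t = c + sum_i phi_i X_{t-i} + eps_t, the
one-step-ahead conditional mean is
  E[X_{t+1} | X_t, ...] = c + sum_i phi_i X_{t+1-i}.
Substitute known values:
  E[X_{t+1} | ...] = (0.263) * (-5) + (0.587) * (-2)
                   = -2.4890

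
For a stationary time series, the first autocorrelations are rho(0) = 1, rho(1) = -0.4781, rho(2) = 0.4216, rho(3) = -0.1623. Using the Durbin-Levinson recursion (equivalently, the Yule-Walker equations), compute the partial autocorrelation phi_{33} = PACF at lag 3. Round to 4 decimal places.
\phi_{33} = 0.1500

The PACF at lag k is phi_{kk}, the last component of the solution
to the Yule-Walker system G_k phi = r_k where
  (G_k)_{ij} = rho(|i - j|), (r_k)_i = rho(i), i,j = 1..k.
Equivalently, Durbin-Levinson gives phi_{kk} iteratively:
  phi_{11} = rho(1)
  phi_{kk} = [rho(k) - sum_{j=1..k-1} phi_{k-1,j} rho(k-j)]
            / [1 - sum_{j=1..k-1} phi_{k-1,j} rho(j)],
  phi_{k,j} = phi_{k-1,j} - phi_{kk} phi_{k-1,k-j},  j = 1..k-1.
Step k = 1:
  phi_11 = rho(1) = -0.4781.
Step k = 2:
  phi_22 = [rho(2) - phi_11 rho(1)] / [1 - phi_11 rho(1)] = [0.4216 - (-0.4781)(-0.4781)] / [1 - (-0.4781)(-0.4781)]
         = 0.19302039 / 0.77142039 = 0.250214.
  Update: phi_21 = phi_11 - phi_22 phi_11 = -0.4781 - (0.250214)(-0.4781) = -0.358473.
Step k = 3:
  phi_33 = [rho(3) - phi_21 rho(2) - phi_22 rho(1)] / [1 - phi_21 rho(1) - phi_22 rho(2)]
    numerator   = -0.1623 - (-0.358473)(0.4216) - (0.250214)(-0.4781) = 0.10845947
    denominator = 1 - (-0.358473)(-0.4781) - (0.250214)(0.4216) = 0.72312393
  phi_33 = 0.10845947 / 0.72312393 = 0.15.
Therefore phi_{33} = 0.1500.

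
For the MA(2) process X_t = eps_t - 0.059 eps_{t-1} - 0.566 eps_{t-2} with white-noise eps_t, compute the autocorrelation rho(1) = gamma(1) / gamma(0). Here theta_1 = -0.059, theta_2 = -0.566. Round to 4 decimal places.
\rho(1) = -0.0193

For an MA(q) process with theta_0 = 1, the autocovariance is
  gamma(k) = sigma^2 * sum_{i=0..q-k} theta_i * theta_{i+k},
and rho(k) = gamma(k) / gamma(0). Sigma^2 cancels.
  numerator   = (1)*(-0.059) + (-0.059)*(-0.566) = -0.025606.
  denominator = (1)^2 + (-0.059)^2 + (-0.566)^2 = 1.323837.
  rho(1) = -0.025606 / 1.323837 = -0.0193.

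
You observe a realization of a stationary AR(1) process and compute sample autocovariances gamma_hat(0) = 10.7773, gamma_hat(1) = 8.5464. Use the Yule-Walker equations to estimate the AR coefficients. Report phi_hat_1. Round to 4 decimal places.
\hat\phi_{1} = 0.7930

The Yule-Walker equations for an AR(p) process read, in matrix form,
  Gamma_p phi = r_p,   with   (Gamma_p)_{ij} = gamma(|i - j|),
                       (r_p)_i = gamma(i),   i,j = 1..p.
Substitute the sample gammas (Toeplitz matrix and right-hand side of size 1):
  Gamma_p = [[10.7773]]
  r_p     = [8.5464]
With p = 1 this is the single equation gamma(0) phi_1 = gamma(1):
  phi_hat_1 = gamma(1) / gamma(0) = 8.5464 / 10.7773 = 0.7930.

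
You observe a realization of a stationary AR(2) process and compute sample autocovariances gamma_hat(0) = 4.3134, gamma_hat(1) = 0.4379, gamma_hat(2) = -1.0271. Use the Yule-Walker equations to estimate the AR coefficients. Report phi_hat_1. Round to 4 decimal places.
\hat\phi_{1} = 0.1270

The Yule-Walker equations for an AR(p) process read, in matrix form,
  Gamma_p phi = r_p,   with   (Gamma_p)_{ij} = gamma(|i - j|),
                       (r_p)_i = gamma(i),   i,j = 1..p.
Substitute the sample gammas (Toeplitz matrix and right-hand side of size 2):
  Gamma_p = [[4.3134, 0.4379], [0.4379, 4.3134]]
  r_p     = [0.4379, -1.0271]
Written out:
  4.3134 phi_1 + 0.4379 phi_2 = 0.4379
  0.4379 phi_1 + 4.3134 phi_2 = -1.0271
Solve by Cramer's rule:
  det = gamma(0)^2 - gamma(1)^2 = (4.3134)^2 - (0.4379)^2 = 18.60541956 - 0.19175641 = 18.41366315
  phi_hat_1 = [gamma(1) gamma(0) - gamma(1) gamma(2)] / det = [(0.4379)(4.3134) - (0.4379)(-1.0271)] / 18.41366315 = 2.33860495 / 18.41366315 = 0.127
  phi_hat_2 = [gamma(0) gamma(2) - gamma(1)^2] / det = [(4.3134)(-1.0271) - (0.4379)^2] / 18.41366315 = -4.62204955 / 18.41366315 = -0.251
So phi_hat = [0.1270, -0.2510].
Therefore phi_hat_1 = 0.1270.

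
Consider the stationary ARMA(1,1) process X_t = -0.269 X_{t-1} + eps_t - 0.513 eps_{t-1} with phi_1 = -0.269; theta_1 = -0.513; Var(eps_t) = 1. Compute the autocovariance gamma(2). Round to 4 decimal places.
\gamma(2) = 0.2581

Multiply the model equation by X_{t-k} and take expectations. With theta_0 = psi_0 = 1 and psi_j the MA(infinity) weights, this gives
  gamma(k) - sum_i phi_i gamma(k-i) = c_k,
  c_k = sigma^2 * sum_{j=k..q} theta_j psi_{j-k}   (c_k = 0 for k > q),
using gamma(-m) = gamma(m).
psi-weights needed (psi_j = theta_j + sum_i phi_i psi_{j-i}):
  psi_1 = theta_1 + phi_1 = -0.513 + (-0.269) = -0.782
Right-hand sides:
  c_0 = sigma^2 (1 + theta_1 psi_1) = 1 * (1 + (-0.513)(-0.782)) = 1 * 1.401166 = 1.401166
  c_1 = sigma^2 theta_1 = 1 * (-0.513) = -0.513
  c_2 = 0
Equations for k = 0 and k = 1 (AR order 1):
  gamma(0) = phi_1 gamma(1) + c_0
  gamma(1) = phi_1 gamma(0) + c_1
Substituting the second into the first: gamma(0) (1 - phi_1^2) = c_0 + phi_1 c_1, so
  gamma(0) = (c_0 + phi_1 c_1) / (1 - phi_1^2) = (1.401166 + (-0.269)(-0.513)) / (1 - (-0.269)^2) = 1.539163 / 0.927639 = 1.659226.
  gamma(1) = phi_1 gamma(0) + c_1 = (-0.269)(1.659226) + (-0.513) = -0.959332.
For k = 2 (> q): gamma(2) = phi_1 gamma(1) = (-0.269)(-0.959332) = 0.25806.
Therefore gamma(2) = 0.2581 (to 4 decimal places).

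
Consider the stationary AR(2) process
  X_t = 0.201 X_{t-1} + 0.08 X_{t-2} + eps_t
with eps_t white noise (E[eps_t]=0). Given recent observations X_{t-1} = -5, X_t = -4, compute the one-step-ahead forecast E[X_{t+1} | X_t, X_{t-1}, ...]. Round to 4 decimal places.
E[X_{t+1} \mid \mathcal F_t] = -1.2040

For an AR(p) model X_t = c + sum_i phi_i X_{t-i} + eps_t, the
one-step-ahead conditional mean is
  E[X_{t+1} | X_t, ...] = c + sum_i phi_i X_{t+1-i}.
Substitute known values:
  E[X_{t+1} | ...] = (0.201) * (-4) + (0.08) * (-5)
                   = -1.2040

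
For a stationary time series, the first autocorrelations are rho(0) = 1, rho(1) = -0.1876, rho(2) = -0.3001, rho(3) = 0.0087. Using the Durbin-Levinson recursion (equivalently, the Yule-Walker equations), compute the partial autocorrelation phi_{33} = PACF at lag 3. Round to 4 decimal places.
\phi_{33} = -0.1560

The PACF at lag k is phi_{kk}, the last component of the solution
to the Yule-Walker system G_k phi = r_k where
  (G_k)_{ij} = rho(|i - j|), (r_k)_i = rho(i), i,j = 1..k.
Equivalently, Durbin-Levinson gives phi_{kk} iteratively:
  phi_{11} = rho(1)
  phi_{kk} = [rho(k) - sum_{j=1..k-1} phi_{k-1,j} rho(k-j)]
            / [1 - sum_{j=1..k-1} phi_{k-1,j} rho(j)],
  phi_{k,j} = phi_{k-1,j} - phi_{kk} phi_{k-1,k-j},  j = 1..k-1.
Step k = 1:
  phi_11 = rho(1) = -0.1876.
Step k = 2:
  phi_22 = [rho(2) - phi_11 rho(1)] / [1 - phi_11 rho(1)] = [-0.3001 - (-0.1876)(-0.1876)] / [1 - (-0.1876)(-0.1876)]
         = -0.33529376 / 0.96480624 = -0.347524.
  Update: phi_21 = phi_11 - phi_22 phi_11 = -0.1876 - (-0.347524)(-0.1876) = -0.252796.
Step k = 3:
  phi_33 = [rho(3) - phi_21 rho(2) - phi_22 rho(1)] / [1 - phi_21 rho(1) - phi_22 rho(2)]
    numerator   = 0.0087 - (-0.252796)(-0.3001) - (-0.347524)(-0.1876) = -0.13235954
    denominator = 1 - (-0.252796)(-0.1876) - (-0.347524)(-0.3001) = 0.84828346
  phi_33 = -0.13235954 / 0.84828346 = -0.156.
Therefore phi_{33} = -0.1560.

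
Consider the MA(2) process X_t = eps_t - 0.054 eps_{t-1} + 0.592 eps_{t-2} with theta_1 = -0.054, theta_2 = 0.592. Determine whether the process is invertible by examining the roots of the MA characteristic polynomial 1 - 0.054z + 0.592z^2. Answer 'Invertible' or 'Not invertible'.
\text{Invertible}

The MA(q) characteristic polynomial is P(z) = 1 - 0.054z + 0.592z^2.
Invertibility requires all roots to lie outside the unit circle, i.e. |z| > 1 for every root.
Set 1 + (-0.054) z + (0.592) z^2 = 0, i.e. a z^2 + b z + c = 0 with a = 0.592, b = -0.054, c = 1.
Discriminant D = b^2 - 4ac = (-0.054)^2 - 4*(0.592)*1 = 0.002916 - (2.368) = -2.365084.
D < 0, so the roots are the complex-conjugate pair z = (-b +/- i sqrt(-D)) / (2a) = 0.0456 +/- 1.2989i.
For a conjugate pair |z|^2 = z * conj(z) = (product of roots) = c/a = 1/(0.592) = 1.689189, so |z| = sqrt(1.689189) = 1.2997 for both roots.
Moduli of all roots: 1.2997, 1.2997.
All moduli strictly greater than 1? Yes.
Verdict: Invertible.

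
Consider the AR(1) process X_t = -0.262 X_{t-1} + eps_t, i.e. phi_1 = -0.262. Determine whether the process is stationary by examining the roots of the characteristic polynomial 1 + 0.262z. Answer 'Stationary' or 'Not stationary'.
\text{Stationary}

The AR(p) characteristic polynomial is P(z) = 1 + 0.262z.
Stationarity requires all roots to lie outside the unit circle, i.e. |z| > 1 for every root.
This is linear in z: 1 + (0.262) z = 0  =>  z = -1/(0.262) = -3.816794,  |z| = 3.816794.
Moduli of all roots: 3.8168.
All moduli strictly greater than 1? Yes.
Verdict: Stationary.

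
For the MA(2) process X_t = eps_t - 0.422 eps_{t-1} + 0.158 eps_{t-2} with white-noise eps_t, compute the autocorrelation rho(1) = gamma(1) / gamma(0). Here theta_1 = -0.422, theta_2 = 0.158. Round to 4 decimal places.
\rho(1) = -0.4062

For an MA(q) process with theta_0 = 1, the autocovariance is
  gamma(k) = sigma^2 * sum_{i=0..q-k} theta_i * theta_{i+k},
and rho(k) = gamma(k) / gamma(0). Sigma^2 cancels.
  numerator   = (1)*(-0.422) + (-0.422)*(0.158) = -0.488676.
  denominator = (1)^2 + (-0.422)^2 + (0.158)^2 = 1.203048.
  rho(1) = -0.488676 / 1.203048 = -0.4062.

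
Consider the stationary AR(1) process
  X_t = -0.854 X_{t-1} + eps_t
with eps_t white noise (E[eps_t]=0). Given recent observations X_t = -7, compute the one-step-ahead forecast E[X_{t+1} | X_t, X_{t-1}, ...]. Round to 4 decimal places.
E[X_{t+1} \mid \mathcal F_t] = 5.9780

For an AR(p) model X_t = c + sum_i phi_i X_{t-i} + eps_t, the
one-step-ahead conditional mean is
  E[X_{t+1} | X_t, ...] = c + sum_i phi_i X_{t+1-i}.
Substitute known values:
  E[X_{t+1} | ...] = (-0.854) * (-7)
                   = 5.9780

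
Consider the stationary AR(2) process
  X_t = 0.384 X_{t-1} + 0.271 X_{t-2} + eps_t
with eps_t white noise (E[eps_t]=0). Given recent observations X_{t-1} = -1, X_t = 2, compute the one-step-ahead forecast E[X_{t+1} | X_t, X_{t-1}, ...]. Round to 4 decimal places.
E[X_{t+1} \mid \mathcal F_t] = 0.4970

For an AR(p) model X_t = c + sum_i phi_i X_{t-i} + eps_t, the
one-step-ahead conditional mean is
  E[X_{t+1} | X_t, ...] = c + sum_i phi_i X_{t+1-i}.
Substitute known values:
  E[X_{t+1} | ...] = (0.384) * (2) + (0.271) * (-1)
                   = 0.4970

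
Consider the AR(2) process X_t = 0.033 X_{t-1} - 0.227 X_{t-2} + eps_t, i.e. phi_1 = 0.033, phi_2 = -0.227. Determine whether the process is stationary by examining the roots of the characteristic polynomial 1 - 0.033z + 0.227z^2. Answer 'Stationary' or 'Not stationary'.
\text{Stationary}

The AR(p) characteristic polynomial is P(z) = 1 - 0.033z + 0.227z^2.
Stationarity requires all roots to lie outside the unit circle, i.e. |z| > 1 for every root.
Set 1 + (-0.033) z + (0.227) z^2 = 0, i.e. a z^2 + b z + c = 0 with a = 0.227, b = -0.033, c = 1.
Discriminant D = b^2 - 4ac = (-0.033)^2 - 4*(0.227)*1 = 0.001089 - (0.908) = -0.906911.
D < 0, so the roots are the complex-conjugate pair z = (-b +/- i sqrt(-D)) / (2a) = 0.0727 +/- 2.0976i.
For a conjugate pair |z|^2 = z * conj(z) = (product of roots) = c/a = 1/(0.227) = 4.405286, so |z| = sqrt(4.405286) = 2.0989 for both roots.
Moduli of all roots: 2.0989, 2.0989.
All moduli strictly greater than 1? Yes.
Verdict: Stationary.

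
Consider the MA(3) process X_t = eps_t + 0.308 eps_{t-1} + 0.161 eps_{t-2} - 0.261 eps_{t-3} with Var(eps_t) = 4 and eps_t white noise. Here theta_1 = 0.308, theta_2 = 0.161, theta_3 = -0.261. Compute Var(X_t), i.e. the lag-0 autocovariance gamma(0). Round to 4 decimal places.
\gamma(0) = 4.7556

For an MA(q) process X_t = eps_t + sum_i theta_i eps_{t-i} with
Var(eps_t) = sigma^2, the variance is
  gamma(0) = sigma^2 * (1 + sum_i theta_i^2).
  sum_i theta_i^2 = (0.308)^2 + (0.161)^2 + (-0.261)^2 = 0.094864 + 0.025921 + 0.068121 = 0.188906.
  gamma(0) = 4 * (1 + 0.188906) = 4 * 1.188906 = 4.755624, which rounds to 4.7556.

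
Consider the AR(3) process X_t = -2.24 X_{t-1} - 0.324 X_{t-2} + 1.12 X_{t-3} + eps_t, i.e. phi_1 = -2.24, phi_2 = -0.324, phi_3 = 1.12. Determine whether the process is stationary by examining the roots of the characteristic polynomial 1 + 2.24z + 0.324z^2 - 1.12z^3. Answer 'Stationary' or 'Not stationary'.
\text{Not stationary}

The AR(p) characteristic polynomial is P(z) = 1 + 2.24z + 0.324z^2 - 1.12z^3.
Stationarity requires all roots to lie outside the unit circle, i.e. |z| > 1 for every root.
Degree 3: look for a simple real root z0 first, then factor out (1 - z/z0) and solve the remaining quadratic.
Testing z0 = -0.625: P(-0.625) = 1 + (2.24)(-0.625) + (0.324)(-0.625)^2 + (-1.12)(-0.625)^3
  = 1 + (-1.4) + (0.126562) + (0.273438) = 0.  So z_0 = -0.625 is a root, |z_0| = 0.625.
Divide out the factor (1 + 1.6 z) = (1 - z/z0) (since 1/z0 = -1.6):
  P(z) = (1 + 1.6 z)(1 + (0.64) z + (-0.7) z^2)
  [check: z-coef 0.64 - (-1.6) = 2.24; z^2-coef -0.7 - (-1.6)(0.64) = 0.324; z^3-coef -(-1.6)(-0.7) = -1.12.]
Remaining roots from the quadratic factor 1 + (0.64) z + (-0.7) z^2:
  Set 1 + (0.64) z + (-0.7) z^2 = 0, i.e. a z^2 + b z + c = 0 with a = -0.7, b = 0.64, c = 1.
  Discriminant D = b^2 - 4ac = (0.64)^2 - 4*(-0.7)*1 = 0.4096 - (-2.8) = 3.2096.
  D >= 0, so the roots are real: z = (-b +/- sqrt(D)) / (2a) = (-0.64 +/- 1.791536) / (-1.4).
    z_1 = (-0.64 + 1.791536) / (-1.4) = -0.8225,   |z_1| = 0.8225.
    z_2 = (-0.64 - 1.791536) / (-1.4) = 1.7368,   |z_2| = 1.7368.
Moduli of all roots: 0.6250, 0.8225, 1.7368.
All moduli strictly greater than 1? No.
Verdict: Not stationary.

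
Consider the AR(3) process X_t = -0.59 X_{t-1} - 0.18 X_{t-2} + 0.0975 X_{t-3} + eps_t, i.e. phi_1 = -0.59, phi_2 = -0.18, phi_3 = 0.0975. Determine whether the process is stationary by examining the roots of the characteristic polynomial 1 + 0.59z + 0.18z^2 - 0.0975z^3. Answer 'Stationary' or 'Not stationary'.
\text{Stationary}

The AR(p) characteristic polynomial is P(z) = 1 + 0.59z + 0.18z^2 - 0.0975z^3.
Stationarity requires all roots to lie outside the unit circle, i.e. |z| > 1 for every root.
Degree 3: look for a simple real root z0 first, then factor out (1 - z/z0) and solve the remaining quadratic.
Testing z0 = 4: P(4) = 1 + (0.59)(4) + (0.18)(4)^2 + (-0.0975)(4)^3
  = 1 + (2.36) + (2.88) + (-6.24) = 0.  So z_0 = 4 is a root, |z_0| = 4.
Divide out the factor (1 - 0.25 z) = (1 - z/z0) (since 1/z0 = 0.25):
  P(z) = (1 - 0.25 z)(1 + (0.84) z + (0.39) z^2)
  [check: z-coef 0.84 - (0.25) = 0.59; z^2-coef 0.39 - (0.25)(0.84) = 0.18; z^3-coef -(0.25)(0.39) = -0.0975.]
Remaining roots from the quadratic factor 1 + (0.84) z + (0.39) z^2:
  Set 1 + (0.84) z + (0.39) z^2 = 0, i.e. a z^2 + b z + c = 0 with a = 0.39, b = 0.84, c = 1.
  Discriminant D = b^2 - 4ac = (0.84)^2 - 4*(0.39)*1 = 0.7056 - (1.56) = -0.8544.
  D < 0, so the roots are the complex-conjugate pair z = (-b +/- i sqrt(-D)) / (2a) = -1.0769 +/- 1.185i.
  For a conjugate pair |z|^2 = z * conj(z) = (product of roots) = c/a = 1/(0.39) = 2.564103, so |z| = sqrt(2.564103) = 1.6013 for both roots.
Moduli of all roots: 4.0000, 1.6013, 1.6013.
All moduli strictly greater than 1? Yes.
Verdict: Stationary.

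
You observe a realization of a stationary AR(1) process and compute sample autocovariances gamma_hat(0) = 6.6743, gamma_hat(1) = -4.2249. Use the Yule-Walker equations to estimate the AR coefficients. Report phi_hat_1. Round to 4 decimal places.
\hat\phi_{1} = -0.6330

The Yule-Walker equations for an AR(p) process read, in matrix form,
  Gamma_p phi = r_p,   with   (Gamma_p)_{ij} = gamma(|i - j|),
                       (r_p)_i = gamma(i),   i,j = 1..p.
Substitute the sample gammas (Toeplitz matrix and right-hand side of size 1):
  Gamma_p = [[6.6743]]
  r_p     = [-4.2249]
With p = 1 this is the single equation gamma(0) phi_1 = gamma(1):
  phi_hat_1 = gamma(1) / gamma(0) = -4.2249 / 6.6743 = -0.6330.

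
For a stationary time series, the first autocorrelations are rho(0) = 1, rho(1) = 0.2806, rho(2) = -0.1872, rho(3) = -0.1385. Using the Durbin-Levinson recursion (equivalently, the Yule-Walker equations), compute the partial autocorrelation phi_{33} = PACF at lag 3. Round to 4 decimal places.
\phi_{33} = 0.0121

The PACF at lag k is phi_{kk}, the last component of the solution
to the Yule-Walker system G_k phi = r_k where
  (G_k)_{ij} = rho(|i - j|), (r_k)_i = rho(i), i,j = 1..k.
Equivalently, Durbin-Levinson gives phi_{kk} iteratively:
  phi_{11} = rho(1)
  phi_{kk} = [rho(k) - sum_{j=1..k-1} phi_{k-1,j} rho(k-j)]
            / [1 - sum_{j=1..k-1} phi_{k-1,j} rho(j)],
  phi_{k,j} = phi_{k-1,j} - phi_{kk} phi_{k-1,k-j},  j = 1..k-1.
Step k = 1:
  phi_11 = rho(1) = 0.2806.
Step k = 2:
  phi_22 = [rho(2) - phi_11 rho(1)] / [1 - phi_11 rho(1)] = [-0.1872 - (0.2806)(0.2806)] / [1 - (0.2806)(0.2806)]
         = -0.26593636 / 0.92126364 = -0.288665.
  Update: phi_21 = phi_11 - phi_22 phi_11 = 0.2806 - (-0.288665)(0.2806) = 0.361599.
Step k = 3:
  phi_33 = [rho(3) - phi_21 rho(2) - phi_22 rho(1)] / [1 - phi_21 rho(1) - phi_22 rho(2)]
    numerator   = -0.1385 - (0.361599)(-0.1872) - (-0.288665)(0.2806) = 0.01019073
    denominator = 1 - (0.361599)(0.2806) - (-0.288665)(-0.1872) = 0.84449718
  phi_33 = 0.01019073 / 0.84449718 = 0.0121.
Therefore phi_{33} = 0.0121.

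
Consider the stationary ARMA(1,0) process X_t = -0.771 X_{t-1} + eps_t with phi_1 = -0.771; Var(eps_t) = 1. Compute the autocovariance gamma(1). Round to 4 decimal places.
\gamma(1) = -1.9011

Multiply the model equation by X_{t-k} and take expectations. With theta_0 = psi_0 = 1 and psi_j the MA(infinity) weights, this gives
  gamma(k) - sum_i phi_i gamma(k-i) = c_k,
  c_k = sigma^2 * sum_{j=k..q} theta_j psi_{j-k}   (c_k = 0 for k > q),
using gamma(-m) = gamma(m).
Pure AR (q = 0): c_0 = sigma^2 = 1, c_k = 0 for k >= 1.
Equations for k = 0 and k = 1 (AR order 1):
  gamma(0) = phi_1 gamma(1) + c_0
  gamma(1) = phi_1 gamma(0) + c_1
Substituting the second into the first: gamma(0) (1 - phi_1^2) = c_0 + phi_1 c_1, so
  gamma(0) = c_0 / (1 - phi_1^2) = 1 / (1 - (-0.771)^2) = 1 / 0.405559 = 2.465732.
  gamma(1) = phi_1 gamma(0) = (-0.771)(2.465732) = -1.90108.
Therefore gamma(1) = -1.9011 (to 4 decimal places).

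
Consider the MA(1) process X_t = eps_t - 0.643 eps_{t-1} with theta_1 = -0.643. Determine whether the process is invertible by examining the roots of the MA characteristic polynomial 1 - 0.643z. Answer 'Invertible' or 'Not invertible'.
\text{Invertible}

The MA(q) characteristic polynomial is P(z) = 1 - 0.643z.
Invertibility requires all roots to lie outside the unit circle, i.e. |z| > 1 for every root.
This is linear in z: 1 + (-0.643) z = 0  =>  z = -1/(-0.643) = 1.55521,  |z| = 1.55521.
Moduli of all roots: 1.5552.
All moduli strictly greater than 1? Yes.
Verdict: Invertible.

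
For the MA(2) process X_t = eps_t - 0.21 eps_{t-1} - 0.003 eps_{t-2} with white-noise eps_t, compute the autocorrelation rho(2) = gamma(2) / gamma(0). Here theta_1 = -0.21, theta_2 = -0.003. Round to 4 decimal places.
\rho(2) = -0.0029

For an MA(q) process with theta_0 = 1, the autocovariance is
  gamma(k) = sigma^2 * sum_{i=0..q-k} theta_i * theta_{i+k},
and rho(k) = gamma(k) / gamma(0). Sigma^2 cancels.
  numerator   = (1)*(-0.003) = -0.003.
  denominator = (1)^2 + (-0.21)^2 + (-0.003)^2 = 1.044109.
  rho(2) = -0.003 / 1.044109 = -0.0029.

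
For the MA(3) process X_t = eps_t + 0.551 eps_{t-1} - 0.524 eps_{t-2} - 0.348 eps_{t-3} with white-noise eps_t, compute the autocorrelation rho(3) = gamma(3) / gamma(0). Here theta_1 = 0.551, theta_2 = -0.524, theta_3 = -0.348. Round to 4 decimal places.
\rho(3) = -0.2048

For an MA(q) process with theta_0 = 1, the autocovariance is
  gamma(k) = sigma^2 * sum_{i=0..q-k} theta_i * theta_{i+k},
and rho(k) = gamma(k) / gamma(0). Sigma^2 cancels.
  numerator   = (1)*(-0.348) = -0.348.
  denominator = (1)^2 + (0.551)^2 + (-0.524)^2 + (-0.348)^2 = 1.699281.
  rho(3) = -0.348 / 1.699281 = -0.2048.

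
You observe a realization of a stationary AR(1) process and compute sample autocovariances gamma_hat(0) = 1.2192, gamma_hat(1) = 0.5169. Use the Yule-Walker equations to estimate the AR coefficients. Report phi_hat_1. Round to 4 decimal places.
\hat\phi_{1} = 0.4240

The Yule-Walker equations for an AR(p) process read, in matrix form,
  Gamma_p phi = r_p,   with   (Gamma_p)_{ij} = gamma(|i - j|),
                       (r_p)_i = gamma(i),   i,j = 1..p.
Substitute the sample gammas (Toeplitz matrix and right-hand side of size 1):
  Gamma_p = [[1.2192]]
  r_p     = [0.5169]
With p = 1 this is the single equation gamma(0) phi_1 = gamma(1):
  phi_hat_1 = gamma(1) / gamma(0) = 0.5169 / 1.2192 = 0.4240.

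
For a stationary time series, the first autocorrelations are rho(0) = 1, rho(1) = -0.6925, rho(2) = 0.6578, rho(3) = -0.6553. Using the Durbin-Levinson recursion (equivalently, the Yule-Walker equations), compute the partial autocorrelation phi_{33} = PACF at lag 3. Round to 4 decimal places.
\phi_{33} = -0.2582

The PACF at lag k is phi_{kk}, the last component of the solution
to the Yule-Walker system G_k phi = r_k where
  (G_k)_{ij} = rho(|i - j|), (r_k)_i = rho(i), i,j = 1..k.
Equivalently, Durbin-Levinson gives phi_{kk} iteratively:
  phi_{11} = rho(1)
  phi_{kk} = [rho(k) - sum_{j=1..k-1} phi_{k-1,j} rho(k-j)]
            / [1 - sum_{j=1..k-1} phi_{k-1,j} rho(j)],
  phi_{k,j} = phi_{k-1,j} - phi_{kk} phi_{k-1,k-j},  j = 1..k-1.
Step k = 1:
  phi_11 = rho(1) = -0.6925.
Step k = 2:
  phi_22 = [rho(2) - phi_11 rho(1)] / [1 - phi_11 rho(1)] = [0.6578 - (-0.6925)(-0.6925)] / [1 - (-0.6925)(-0.6925)]
         = 0.17824375 / 0.52044375 = 0.342484.
  Update: phi_21 = phi_11 - phi_22 phi_11 = -0.6925 - (0.342484)(-0.6925) = -0.45533.
Step k = 3:
  phi_33 = [rho(3) - phi_21 rho(2) - phi_22 rho(1)] / [1 - phi_21 rho(1) - phi_22 rho(2)]
    numerator   = -0.6553 - (-0.45533)(0.6578) - (0.342484)(-0.6925) = -0.11861383
    denominator = 1 - (-0.45533)(-0.6925) - (0.342484)(0.6578) = 0.45939809
  phi_33 = -0.11861383 / 0.45939809 = -0.2582.
Therefore phi_{33} = -0.2582.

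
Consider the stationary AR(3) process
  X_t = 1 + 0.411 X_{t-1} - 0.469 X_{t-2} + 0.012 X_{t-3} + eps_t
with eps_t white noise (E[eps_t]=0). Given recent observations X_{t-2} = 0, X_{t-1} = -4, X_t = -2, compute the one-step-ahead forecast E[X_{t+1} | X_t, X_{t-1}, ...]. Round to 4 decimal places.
E[X_{t+1} \mid \mathcal F_t] = 2.0540

For an AR(p) model X_t = c + sum_i phi_i X_{t-i} + eps_t, the
one-step-ahead conditional mean is
  E[X_{t+1} | X_t, ...] = c + sum_i phi_i X_{t+1-i}.
Substitute known values:
  E[X_{t+1} | ...] = 1 + (0.411) * (-2) + (-0.469) * (-4) + (0.012) * (0)
                   = 2.0540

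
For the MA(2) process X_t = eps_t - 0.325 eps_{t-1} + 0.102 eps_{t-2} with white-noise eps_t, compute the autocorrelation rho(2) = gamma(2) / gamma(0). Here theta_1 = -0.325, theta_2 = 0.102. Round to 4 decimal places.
\rho(2) = 0.0914

For an MA(q) process with theta_0 = 1, the autocovariance is
  gamma(k) = sigma^2 * sum_{i=0..q-k} theta_i * theta_{i+k},
and rho(k) = gamma(k) / gamma(0). Sigma^2 cancels.
  numerator   = (1)*(0.102) = 0.102.
  denominator = (1)^2 + (-0.325)^2 + (0.102)^2 = 1.116029.
  rho(2) = 0.102 / 1.116029 = 0.0914.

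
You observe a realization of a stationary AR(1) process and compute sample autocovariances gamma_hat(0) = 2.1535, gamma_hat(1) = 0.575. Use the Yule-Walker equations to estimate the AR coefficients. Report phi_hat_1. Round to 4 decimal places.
\hat\phi_{1} = 0.2670

The Yule-Walker equations for an AR(p) process read, in matrix form,
  Gamma_p phi = r_p,   with   (Gamma_p)_{ij} = gamma(|i - j|),
                       (r_p)_i = gamma(i),   i,j = 1..p.
Substitute the sample gammas (Toeplitz matrix and right-hand side of size 1):
  Gamma_p = [[2.1535]]
  r_p     = [0.575]
With p = 1 this is the single equation gamma(0) phi_1 = gamma(1):
  phi_hat_1 = gamma(1) / gamma(0) = 0.575 / 2.1535 = 0.2670.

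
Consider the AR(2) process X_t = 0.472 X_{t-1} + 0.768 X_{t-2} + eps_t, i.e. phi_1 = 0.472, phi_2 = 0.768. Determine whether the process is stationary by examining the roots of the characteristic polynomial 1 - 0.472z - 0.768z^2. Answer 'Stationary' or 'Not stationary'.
\text{Not stationary}

The AR(p) characteristic polynomial is P(z) = 1 - 0.472z - 0.768z^2.
Stationarity requires all roots to lie outside the unit circle, i.e. |z| > 1 for every root.
Set 1 + (-0.472) z + (-0.768) z^2 = 0, i.e. a z^2 + b z + c = 0 with a = -0.768, b = -0.472, c = 1.
Discriminant D = b^2 - 4ac = (-0.472)^2 - 4*(-0.768)*1 = 0.222784 - (-3.072) = 3.294784.
D >= 0, so the roots are real: z = (-b +/- sqrt(D)) / (2a) = (0.472 +/- 1.815154) / (-1.536).
  z_1 = (0.472 + 1.815154) / (-1.536) = -1.489,   |z_1| = 1.489.
  z_2 = (0.472 - 1.815154) / (-1.536) = 0.8744,   |z_2| = 0.8744.
Moduli of all roots: 1.4890, 0.8744.
All moduli strictly greater than 1? No.
Verdict: Not stationary.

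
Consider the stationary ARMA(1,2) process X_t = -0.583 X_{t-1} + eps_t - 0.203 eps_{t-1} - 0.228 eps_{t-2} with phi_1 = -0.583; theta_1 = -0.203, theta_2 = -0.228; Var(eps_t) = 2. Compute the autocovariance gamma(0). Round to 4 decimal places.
\gamma(0) = 3.3962

Multiply the model equation by X_{t-k} and take expectations. With theta_0 = psi_0 = 1 and psi_j the MA(infinity) weights, this gives
  gamma(k) - sum_i phi_i gamma(k-i) = c_k,
  c_k = sigma^2 * sum_{j=k..q} theta_j psi_{j-k}   (c_k = 0 for k > q),
using gamma(-m) = gamma(m).
psi-weights needed (psi_j = theta_j + sum_i phi_i psi_{j-i}):
  psi_1 = theta_1 + phi_1 = -0.203 + (-0.583) = -0.786
  psi_2 = theta_2 + phi_1 psi_1 = -0.228 + (-0.583)(-0.786) = 0.230238
Right-hand sides:
  c_0 = sigma^2 (1 + theta_1 psi_1 + theta_2 psi_2) = 2 * (1 + (-0.203)(-0.786) + (-0.228)(0.230238)) = 2 * 1.107064 = 2.214127
  c_1 = sigma^2 (theta_1 + theta_2 psi_1) = 2 * (-0.203 + (-0.228)(-0.786)) = -0.047584
  c_2 = sigma^2 theta_2 = 2 * (-0.228) = -0.456
Equations for k = 0 and k = 1 (AR order 1):
  gamma(0) = phi_1 gamma(1) + c_0
  gamma(1) = phi_1 gamma(0) + c_1
Substituting the second into the first: gamma(0) (1 - phi_1^2) = c_0 + phi_1 c_1, so
  gamma(0) = (c_0 + phi_1 c_1) / (1 - phi_1^2) = (2.214127 + (-0.583)(-0.047584)) / (1 - (-0.583)^2) = 2.241869 / 0.660111 = 3.3962.
Therefore gamma(0) = 3.3962 (to 4 decimal places).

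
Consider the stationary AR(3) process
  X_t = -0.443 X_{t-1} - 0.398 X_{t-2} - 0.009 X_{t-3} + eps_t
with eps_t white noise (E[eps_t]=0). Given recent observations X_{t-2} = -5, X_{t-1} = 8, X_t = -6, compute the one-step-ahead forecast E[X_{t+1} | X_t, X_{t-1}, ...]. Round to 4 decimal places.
E[X_{t+1} \mid \mathcal F_t] = -0.4810

For an AR(p) model X_t = c + sum_i phi_i X_{t-i} + eps_t, the
one-step-ahead conditional mean is
  E[X_{t+1} | X_t, ...] = c + sum_i phi_i X_{t+1-i}.
Substitute known values:
  E[X_{t+1} | ...] = (-0.443) * (-6) + (-0.398) * (8) + (-0.009) * (-5)
                   = -0.4810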